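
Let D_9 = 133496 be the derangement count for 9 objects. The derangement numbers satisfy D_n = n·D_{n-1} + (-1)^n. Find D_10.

1334961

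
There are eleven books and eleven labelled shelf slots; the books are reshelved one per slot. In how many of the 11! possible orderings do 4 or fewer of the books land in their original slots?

Sum C(11,i)·!(11-i) for i = 0..4:
  i=0: C(11,0)·!11 = 1·14684570 = 14684570
  i=1: C(11,1)·!10 = 11·1334961 = 14684571
  i=2: C(11,2)·!9 = 55·133496 = 7342280
  i=3: C(11,3)·!8 = 165·14833 = 2447445
  i=4: C(11,4)·!7 = 330·1854 = 611820
Total = 39770686.

39770686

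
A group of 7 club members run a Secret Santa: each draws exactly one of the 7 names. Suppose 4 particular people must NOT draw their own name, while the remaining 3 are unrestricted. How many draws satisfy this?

2790

Inclusion-exclusion on the 4 forbidden self-matches:
Σ_{j=0}^{4} (-1)^j C(4,j)(7-j)!
= C(4,0)·7! - C(4,1)·6! + C(4,2)·5! - C(4,3)·4! + C(4,4)·3!
= 5040 - 2880 + 720 - 96 + 6
= 2790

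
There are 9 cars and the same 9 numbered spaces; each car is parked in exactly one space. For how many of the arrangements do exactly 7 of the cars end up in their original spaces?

36

Pick the 7 fixed positions: C(9,7) = 36 ways.
The remaining 2 must be deranged: !2 = 1.
Total: 36 × 1 = 36.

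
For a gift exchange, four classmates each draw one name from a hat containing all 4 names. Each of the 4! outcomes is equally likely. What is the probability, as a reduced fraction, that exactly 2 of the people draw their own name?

Favorable outcomes: C(4,2)·!2 = 6·1 = 6.
Total outcomes: 4! = 24.
Probability = 6/24 = 1/4.

1/4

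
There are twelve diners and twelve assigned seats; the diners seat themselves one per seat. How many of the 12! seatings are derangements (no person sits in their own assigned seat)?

The number of derangements of 12 is !12 = Σ_{k=0}^{12} (-1)^k·12!/k!
= 12! - 12!/1! + 12!/2! - 12!/3! + 12!/4! - 12!/5! + 12!/6! - 12!/7! + 12!/8! - 12!/9! + 12!/10! - 12!/11! + 12!/12!
= 479001600 - 479001600 + 239500800 - 79833600 + 19958400 - 3991680 + 665280 - 95040 + 11880 - 1320 + 132 - 12 + 1
= 176214841

176214841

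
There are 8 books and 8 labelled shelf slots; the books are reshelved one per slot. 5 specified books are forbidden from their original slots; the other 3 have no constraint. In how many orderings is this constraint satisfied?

21234

Inclusion-exclusion on the 5 forbidden self-matches:
Σ_{j=0}^{5} (-1)^j C(5,j)(8-j)!
= C(5,0)·8! - C(5,1)·7! + C(5,2)·6! - C(5,3)·5! + C(5,4)·4! - C(5,5)·3!
= 40320 - 25200 + 7200 - 1200 + 120 - 6
= 21234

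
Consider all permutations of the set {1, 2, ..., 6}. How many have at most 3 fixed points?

Sum C(6,i)·!(6-i) for i = 0..3:
  i=0: C(6,0)·!6 = 1·265 = 265
  i=1: C(6,1)·!5 = 6·44 = 264
  i=2: C(6,2)·!4 = 15·9 = 135
  i=3: C(6,3)·!3 = 20·2 = 40
Total = 704.

704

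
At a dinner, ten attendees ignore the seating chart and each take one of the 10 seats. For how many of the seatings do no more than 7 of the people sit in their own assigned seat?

# with exactly i fixed is C(10,i)·!(10-i); sum over i=0..7:
  i=0: C(10,0)·!10 = 1·1334961 = 1334961
  i=1: C(10,1)·!9 = 10·133496 = 1334960
  i=2: C(10,2)·!8 = 45·14833 = 667485
  i=3: C(10,3)·!7 = 120·1854 = 222480
  i=4: C(10,4)·!6 = 210·265 = 55650
  i=5: C(10,5)·!5 = 252·44 = 11088
  i=6: C(10,6)·!4 = 210·9 = 1890
  i=7: C(10,7)·!3 = 120·2 = 240
Total = 3628754.

3628754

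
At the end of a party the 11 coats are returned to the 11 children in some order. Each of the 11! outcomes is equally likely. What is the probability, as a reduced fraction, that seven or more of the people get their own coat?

839/9979200

Favorable outcomes: Σ_{i≥7} C(11,i)·!(11-i) = 330·9 + 165·2 + 55·1 + 11·0 + 1·1 = 3356.
Total outcomes: 11! = 39916800.
Probability = 3356/39916800 = 839/9979200.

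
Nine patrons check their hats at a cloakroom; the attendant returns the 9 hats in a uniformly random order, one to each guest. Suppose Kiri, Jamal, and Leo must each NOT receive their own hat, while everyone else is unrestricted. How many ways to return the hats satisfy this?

256320

Inclusion-exclusion on the 3 forbidden self-matches:
Σ_{j=0}^{3} (-1)^j C(3,j)(9-j)!
= C(3,0)·9! - C(3,1)·8! + C(3,2)·7! - C(3,3)·6!
= 362880 - 120960 + 15120 - 720
= 256320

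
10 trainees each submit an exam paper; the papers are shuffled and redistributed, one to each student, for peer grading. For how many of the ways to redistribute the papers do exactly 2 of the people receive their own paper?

667485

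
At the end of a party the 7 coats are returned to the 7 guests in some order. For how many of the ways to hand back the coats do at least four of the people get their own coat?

# with exactly i fixed is C(7,i)·!(7-i); sum over i=4..7:
  i=4: C(7,4)·!3 = 35·2 = 70
  i=5: C(7,5)·!2 = 21·1 = 21
  i=6: C(7,6)·!1 = 7·0 = 0
  i=7: C(7,7)·!0 = 1·1 = 1
Total = 92.

92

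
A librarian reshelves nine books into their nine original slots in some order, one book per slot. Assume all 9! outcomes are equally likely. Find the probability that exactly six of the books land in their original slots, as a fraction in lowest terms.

Favorable outcomes: C(9,6)·!3 = 84·2 = 168.
Total outcomes: 9! = 362880.
Probability = 168/362880 = 1/2160.

1/2160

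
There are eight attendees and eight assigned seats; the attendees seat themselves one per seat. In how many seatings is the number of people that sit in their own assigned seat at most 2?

# with exactly i fixed is C(8,i)·!(8-i); sum over i=0..2:
  i=0: C(8,0)·!8 = 1·14833 = 14833
  i=1: C(8,1)·!7 = 8·1854 = 14832
  i=2: C(8,2)·!6 = 28·265 = 7420
Total = 37085.

37085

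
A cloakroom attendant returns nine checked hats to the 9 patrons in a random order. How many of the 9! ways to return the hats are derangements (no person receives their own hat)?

!9 = 9! · Σ_{k=0}^{9} (-1)^k/k!
= 9! - 9!/1! + 9!/2! - 9!/3! + 9!/4! - 9!/5! + 9!/6! - 9!/7! + 9!/8! - 9!/9!
= 362880 - 362880 + 181440 - 60480 + 15120 - 3024 + 504 - 72 + 9 - 1
= 133496

133496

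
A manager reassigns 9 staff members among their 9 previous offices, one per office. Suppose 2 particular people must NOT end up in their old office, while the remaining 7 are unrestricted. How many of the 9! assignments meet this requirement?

287280

Let A_j be the event that the j-th constrained one is fixed. By inclusion-exclusion over the 2 events:
Σ_{j=0}^{2} (-1)^j C(2,j)(9-j)!
= C(2,0)·9! - C(2,1)·8! + C(2,2)·7!
= 362880 - 80640 + 5040
= 287280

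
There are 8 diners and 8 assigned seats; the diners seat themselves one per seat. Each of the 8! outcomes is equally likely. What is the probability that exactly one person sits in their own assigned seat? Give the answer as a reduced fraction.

Favorable outcomes: C(8,1)·!7 = 8·1854 = 14832.
Total outcomes: 8! = 40320.
Probability = 14832/40320 = 103/280.

103/280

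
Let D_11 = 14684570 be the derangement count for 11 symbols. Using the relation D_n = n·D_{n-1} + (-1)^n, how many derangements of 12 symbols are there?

176214841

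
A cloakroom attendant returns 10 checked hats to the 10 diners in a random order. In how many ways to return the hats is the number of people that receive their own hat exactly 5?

11088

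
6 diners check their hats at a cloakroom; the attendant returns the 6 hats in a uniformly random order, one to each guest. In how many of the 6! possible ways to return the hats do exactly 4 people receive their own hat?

15

Pick the 4 fixed positions: C(6,4) = 15 ways.
The other 2 form a derangement: !2 = 1.
Total: 15 × 1 = 15.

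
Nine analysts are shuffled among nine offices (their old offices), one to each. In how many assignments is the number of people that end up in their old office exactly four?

5544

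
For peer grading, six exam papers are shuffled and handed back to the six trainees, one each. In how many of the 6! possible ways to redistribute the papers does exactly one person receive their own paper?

264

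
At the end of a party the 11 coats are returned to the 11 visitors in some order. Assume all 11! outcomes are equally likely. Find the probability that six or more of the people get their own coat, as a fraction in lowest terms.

Favorable outcomes: Σ_{i≥6} C(11,i)·!(11-i) = 462·44 + 330·9 + 165·2 + 55·1 + 11·0 + 1·1 = 23684.
Total outcomes: 11! = 39916800.
Probability = 23684/39916800 = 5921/9979200.

5921/9979200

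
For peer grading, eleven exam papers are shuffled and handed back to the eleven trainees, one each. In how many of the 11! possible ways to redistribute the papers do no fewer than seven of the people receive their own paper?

3356

# with exactly i fixed is C(11,i)·!(11-i); sum over i=7..11:
  i=7: C(11,7)·!4 = 330·9 = 2970
  i=8: C(11,8)·!3 = 165·2 = 330
  i=9: C(11,9)·!2 = 55·1 = 55
  i=10: C(11,10)·!1 = 11·0 = 0
  i=11: C(11,11)·!0 = 1·1 = 1
Total = 3356.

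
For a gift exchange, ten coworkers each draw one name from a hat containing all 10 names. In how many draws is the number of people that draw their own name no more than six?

3628514

Sum C(10,i)·!(10-i) for i = 0..6:
  i=0: C(10,0)·!10 = 1·1334961 = 1334961
  i=1: C(10,1)·!9 = 10·133496 = 1334960
  i=2: C(10,2)·!8 = 45·14833 = 667485
  i=3: C(10,3)·!7 = 120·1854 = 222480
  i=4: C(10,4)·!6 = 210·265 = 55650
  i=5: C(10,5)·!5 = 252·44 = 11088
  i=6: C(10,6)·!4 = 210·9 = 1890
Total = 3628514.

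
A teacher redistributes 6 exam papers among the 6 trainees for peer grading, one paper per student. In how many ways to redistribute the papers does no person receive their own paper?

265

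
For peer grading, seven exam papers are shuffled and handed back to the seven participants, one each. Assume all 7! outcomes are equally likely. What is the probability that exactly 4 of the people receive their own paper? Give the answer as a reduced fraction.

Favorable outcomes: C(7,4)·!3 = 35·2 = 70.
Total outcomes: 7! = 5040.
Probability = 70/5040 = 1/72.

1/72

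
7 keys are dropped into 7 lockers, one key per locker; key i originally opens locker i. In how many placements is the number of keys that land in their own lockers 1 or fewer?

# with exactly i fixed is C(7,i)·!(7-i); sum over i=0..1:
  i=0: C(7,0)·!7 = 1·1854 = 1854
  i=1: C(7,1)·!6 = 7·265 = 1855
Total = 3709.

3709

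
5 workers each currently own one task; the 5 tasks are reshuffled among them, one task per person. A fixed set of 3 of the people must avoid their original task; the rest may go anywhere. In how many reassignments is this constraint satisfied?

64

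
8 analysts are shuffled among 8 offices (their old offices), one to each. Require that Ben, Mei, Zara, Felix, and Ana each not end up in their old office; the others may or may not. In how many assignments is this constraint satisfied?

Let A_j be the event that the j-th constrained one is fixed. By inclusion-exclusion over the 5 events:
Σ_{j=0}^{5} (-1)^j C(5,j)(8-j)!
= C(5,0)·8! - C(5,1)·7! + C(5,2)·6! - C(5,3)·5! + C(5,4)·4! - C(5,5)·3!
= 40320 - 25200 + 7200 - 1200 + 120 - 6
= 21234

21234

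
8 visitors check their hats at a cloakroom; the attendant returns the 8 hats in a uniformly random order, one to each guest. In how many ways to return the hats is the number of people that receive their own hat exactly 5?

Choose which 5 of the 8 are fixed: C(8,5) = 56.
The remaining 3 must be deranged: !3 = 2.
Total: 56 × 2 = 112.

112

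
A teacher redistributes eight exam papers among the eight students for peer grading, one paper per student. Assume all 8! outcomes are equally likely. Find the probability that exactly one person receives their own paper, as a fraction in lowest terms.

Favorable outcomes: C(8,1)·!7 = 8·1854 = 14832.
Total outcomes: 8! = 40320.
Probability = 14832/40320 = 103/280.

103/280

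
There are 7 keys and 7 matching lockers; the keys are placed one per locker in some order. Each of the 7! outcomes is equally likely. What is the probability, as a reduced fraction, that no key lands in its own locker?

103/280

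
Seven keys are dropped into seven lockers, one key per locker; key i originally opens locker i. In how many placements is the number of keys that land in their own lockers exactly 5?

Pick the 5 fixed positions: C(7,5) = 21 ways.
The remaining 2 must be deranged: !2 = 1.
Total: 21 × 1 = 21.

21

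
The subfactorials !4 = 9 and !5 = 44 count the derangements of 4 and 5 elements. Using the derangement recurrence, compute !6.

!6 = (6-1)·(!5 + !4) = 5·(44 + 9) = 5·53 = 265.

265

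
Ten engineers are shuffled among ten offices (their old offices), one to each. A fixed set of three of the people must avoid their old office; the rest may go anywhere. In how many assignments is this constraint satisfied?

2656080

Inclusion-exclusion on the 3 forbidden self-matches:
Σ_{j=0}^{3} (-1)^j C(3,j)(10-j)!
= C(3,0)·10! - C(3,1)·9! + C(3,2)·8! - C(3,3)·7!
= 3628800 - 1088640 + 120960 - 5040
= 2656080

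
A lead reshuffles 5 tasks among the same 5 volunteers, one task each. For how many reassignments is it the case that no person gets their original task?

44

Use !n = n·!(n-1) + (-1)^n.
!5 = 5·9 - 1 = 44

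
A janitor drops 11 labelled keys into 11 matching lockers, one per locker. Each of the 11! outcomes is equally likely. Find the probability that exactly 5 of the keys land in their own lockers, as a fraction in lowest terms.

Favorable outcomes: C(11,5)·!6 = 462·265 = 122430.
Total outcomes: 11! = 39916800.
Probability = 122430/39916800 = 53/17280.

53/17280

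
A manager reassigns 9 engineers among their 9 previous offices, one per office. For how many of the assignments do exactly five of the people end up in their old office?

1134

Pick the 5 fixed positions: C(9,5) = 126 ways.
The other 4 form a derangement: !4 = 9.
Total: 126 × 9 = 1134.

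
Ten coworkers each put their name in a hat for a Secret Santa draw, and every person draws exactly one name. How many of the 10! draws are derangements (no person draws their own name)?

1334961

Recurrence: !10 = 9·(!9 + !8).
!10 = 9·(133496 + 14833) = 9·148329 = 1334961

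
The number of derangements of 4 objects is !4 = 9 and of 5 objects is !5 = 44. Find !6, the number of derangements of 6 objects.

!6 = (6-1)·(!5 + !4) = 5·(44 + 9) = 5·53 = 265.

265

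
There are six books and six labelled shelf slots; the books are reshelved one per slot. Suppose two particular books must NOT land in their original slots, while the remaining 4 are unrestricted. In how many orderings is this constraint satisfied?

504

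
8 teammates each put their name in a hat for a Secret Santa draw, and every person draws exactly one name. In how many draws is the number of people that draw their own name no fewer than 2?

10655

Sum C(8,i)·!(8-i) for i = 2..8:
  i=2: C(8,2)·!6 = 28·265 = 7420
  i=3: C(8,3)·!5 = 56·44 = 2464
  i=4: C(8,4)·!4 = 70·9 = 630
  i=5: C(8,5)·!3 = 56·2 = 112
  i=6: C(8,6)·!2 = 28·1 = 28
  i=7: C(8,7)·!1 = 8·0 = 0
  i=8: C(8,8)·!0 = 1·1 = 1
Total = 10655.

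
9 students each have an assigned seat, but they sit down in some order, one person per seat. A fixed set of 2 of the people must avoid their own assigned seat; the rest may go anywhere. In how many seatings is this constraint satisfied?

287280

Inclusion-exclusion on the 2 forbidden self-matches:
Σ_{j=0}^{2} (-1)^j C(2,j)(9-j)!
= C(2,0)·9! - C(2,1)·8! + C(2,2)·7!
= 362880 - 80640 + 5040
= 287280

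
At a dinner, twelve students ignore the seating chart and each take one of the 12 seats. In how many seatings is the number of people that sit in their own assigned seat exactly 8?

4455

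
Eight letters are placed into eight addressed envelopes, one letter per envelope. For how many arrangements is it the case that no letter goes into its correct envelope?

14833

!8 = 8! · Σ_{k=0}^{8} (-1)^k/k!
= 8! - 8!/1! + 8!/2! - 8!/3! + 8!/4! - 8!/5! + 8!/6! - 8!/7! + 8!/8!
= 40320 - 40320 + 20160 - 6720 + 1680 - 336 + 56 - 8 + 1
= 14833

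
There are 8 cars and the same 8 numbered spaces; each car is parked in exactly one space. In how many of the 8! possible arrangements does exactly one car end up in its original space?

Pick the single fixed position: C(8,1) = 8 ways.
The remaining 7 must be deranged: !7 = 1854.
Total: 8 × 1854 = 14832.

14832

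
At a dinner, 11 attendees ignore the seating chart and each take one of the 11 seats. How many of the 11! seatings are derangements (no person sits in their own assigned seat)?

14684570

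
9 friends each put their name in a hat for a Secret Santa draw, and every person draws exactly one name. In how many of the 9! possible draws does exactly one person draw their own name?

Pick the single fixed position: C(9,1) = 9 ways.
The other 8 form a derangement: !8 = 14833.
Total: 9 × 14833 = 133497.

133497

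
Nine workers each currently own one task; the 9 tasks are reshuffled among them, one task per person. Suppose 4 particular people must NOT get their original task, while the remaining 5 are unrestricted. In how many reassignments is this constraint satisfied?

Inclusion-exclusion on the 4 forbidden self-matches:
Σ_{j=0}^{4} (-1)^j C(4,j)(9-j)!
= C(4,0)·9! - C(4,1)·8! + C(4,2)·7! - C(4,3)·6! + C(4,4)·5!
= 362880 - 161280 + 30240 - 2880 + 120
= 229080

229080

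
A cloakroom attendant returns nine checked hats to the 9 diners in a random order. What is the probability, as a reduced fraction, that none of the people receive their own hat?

16687/45360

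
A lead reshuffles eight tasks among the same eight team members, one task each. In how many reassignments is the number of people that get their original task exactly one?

Pick the single fixed position: C(8,1) = 8 ways.
The remaining 7 must be deranged: !7 = 1854.
Total: 8 × 1854 = 14832.

14832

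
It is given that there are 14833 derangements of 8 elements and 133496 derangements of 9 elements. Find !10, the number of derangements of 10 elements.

!10 = (10-1)·(!9 + !8) = 9·(133496 + 14833) = 9·148329 = 1334961.

1334961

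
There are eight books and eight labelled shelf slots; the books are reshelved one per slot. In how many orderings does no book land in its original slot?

14833

The subfactorial !8 = [8!/e] (nearest integer).
8! = 40320, and 40320/e ≈ 14832.90, so !8 = 14833.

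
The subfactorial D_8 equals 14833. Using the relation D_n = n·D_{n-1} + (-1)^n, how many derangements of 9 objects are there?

D_9 = 9·14833 - 1 = 133496.

133496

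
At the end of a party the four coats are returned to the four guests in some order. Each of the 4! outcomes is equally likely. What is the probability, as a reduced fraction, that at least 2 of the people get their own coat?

7/24

Favorable outcomes: Σ_{i≥2} C(4,i)·!(4-i) = 6·1 + 4·0 + 1·1 = 7.
Total outcomes: 4! = 24.
Probability = 7/24 = 7/24.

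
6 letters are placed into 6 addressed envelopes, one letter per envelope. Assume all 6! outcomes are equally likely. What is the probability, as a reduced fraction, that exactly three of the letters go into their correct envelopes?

1/18

Favorable outcomes: C(6,3)·!3 = 20·2 = 40.
Total outcomes: 6! = 720.
Probability = 40/720 = 1/18.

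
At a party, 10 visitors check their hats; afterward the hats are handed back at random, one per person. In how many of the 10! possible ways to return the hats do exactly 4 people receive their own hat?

Pick the 4 fixed positions: C(10,4) = 210 ways.
The other 6 form a derangement: !6 = 265.
Total: 210 × 265 = 55650.

55650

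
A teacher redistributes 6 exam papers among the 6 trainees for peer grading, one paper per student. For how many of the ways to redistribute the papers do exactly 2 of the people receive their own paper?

135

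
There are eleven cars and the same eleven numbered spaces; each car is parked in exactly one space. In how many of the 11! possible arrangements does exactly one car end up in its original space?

Pick the single fixed position: C(11,1) = 11 ways.
The other 10 form a derangement: !10 = 1334961.
Total: 11 × 1334961 = 14684571.

14684571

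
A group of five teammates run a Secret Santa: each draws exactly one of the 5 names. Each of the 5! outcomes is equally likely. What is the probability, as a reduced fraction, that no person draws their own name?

11/30

Favorable outcomes: !5 = 44.
Total outcomes: 5! = 120.
Probability = 44/120 = 11/30.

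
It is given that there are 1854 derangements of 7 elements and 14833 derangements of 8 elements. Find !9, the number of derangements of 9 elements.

!9 = (9-1)·(!8 + !7) = 8·(14833 + 1854) = 8·16687 = 133496.

133496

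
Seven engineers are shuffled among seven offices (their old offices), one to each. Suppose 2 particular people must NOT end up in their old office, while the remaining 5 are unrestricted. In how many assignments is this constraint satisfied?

3720

Inclusion-exclusion on the 2 forbidden self-matches:
Σ_{j=0}^{2} (-1)^j C(2,j)(7-j)!
= C(2,0)·7! - C(2,1)·6! + C(2,2)·5!
= 5040 - 1440 + 120
= 3720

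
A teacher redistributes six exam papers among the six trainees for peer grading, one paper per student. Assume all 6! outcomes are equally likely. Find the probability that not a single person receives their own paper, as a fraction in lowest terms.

Favorable outcomes: !6 = 265.
Total outcomes: 6! = 720.
Probability = 265/720 = 53/144.

53/144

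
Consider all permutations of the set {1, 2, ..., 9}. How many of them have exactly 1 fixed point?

133497

Pick the single fixed position: C(9,1) = 9 ways.
The other 8 form a derangement: !8 = 14833.
Total: 9 × 14833 = 133497.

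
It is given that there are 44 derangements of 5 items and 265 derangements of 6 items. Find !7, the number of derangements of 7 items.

1854

!7 = (7-1)·(!6 + !5) = 6·(265 + 44) = 6·309 = 1854.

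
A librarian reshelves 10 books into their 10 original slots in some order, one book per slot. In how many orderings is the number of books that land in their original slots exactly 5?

Pick the 5 fixed positions: C(10,5) = 252 ways.
The other 5 form a derangement: !5 = 44.
Total: 252 × 44 = 11088.

11088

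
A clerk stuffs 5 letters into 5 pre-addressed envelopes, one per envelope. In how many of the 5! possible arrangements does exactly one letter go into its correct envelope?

Choose which one of the 5 is fixed: C(5,1) = 5.
The remaining 4 must be deranged: !4 = 9.
Total: 5 × 9 = 45.

45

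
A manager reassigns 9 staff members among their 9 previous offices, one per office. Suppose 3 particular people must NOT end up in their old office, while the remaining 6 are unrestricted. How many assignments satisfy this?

Inclusion-exclusion on the 3 forbidden self-matches:
Σ_{j=0}^{3} (-1)^j C(3,j)(9-j)!
= C(3,0)·9! - C(3,1)·8! + C(3,2)·7! - C(3,3)·6!
= 362880 - 120960 + 15120 - 720
= 256320

256320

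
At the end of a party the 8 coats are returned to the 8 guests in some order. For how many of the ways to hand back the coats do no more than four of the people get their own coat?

# with exactly i fixed is C(8,i)·!(8-i); sum over i=0..4:
  i=0: C(8,0)·!8 = 1·14833 = 14833
  i=1: C(8,1)·!7 = 8·1854 = 14832
  i=2: C(8,2)·!6 = 28·265 = 7420
  i=3: C(8,3)·!5 = 56·44 = 2464
  i=4: C(8,4)·!4 = 70·9 = 630
Total = 40179.

40179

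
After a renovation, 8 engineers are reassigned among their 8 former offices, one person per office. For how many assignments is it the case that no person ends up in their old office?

!8 is the nearest integer to 8!/e.
8! = 40320, and 40320/e ≈ 14832.90, so !8 = 14833.

14833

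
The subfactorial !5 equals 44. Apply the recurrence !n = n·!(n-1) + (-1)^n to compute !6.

265

!6 = 6·44 + 1 = 265.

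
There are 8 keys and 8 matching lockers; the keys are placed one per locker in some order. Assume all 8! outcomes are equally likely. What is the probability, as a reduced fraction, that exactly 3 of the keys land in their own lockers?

11/180

Favorable outcomes: C(8,3)·!5 = 56·44 = 2464.
Total outcomes: 8! = 40320.
Probability = 2464/40320 = 11/180.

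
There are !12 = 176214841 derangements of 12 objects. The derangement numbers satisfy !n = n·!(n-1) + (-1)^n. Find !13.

!13 = 13·176214841 - 1 = 2290792932.

2290792932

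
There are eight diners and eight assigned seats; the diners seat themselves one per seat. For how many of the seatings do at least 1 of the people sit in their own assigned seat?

Sum C(8,i)·!(8-i) for i = 1..8:
  i=1: C(8,1)·!7 = 8·1854 = 14832
  i=2: C(8,2)·!6 = 28·265 = 7420
  i=3: C(8,3)·!5 = 56·44 = 2464
  i=4: C(8,4)·!4 = 70·9 = 630
  i=5: C(8,5)·!3 = 56·2 = 112
  i=6: C(8,6)·!2 = 28·1 = 28
  i=7: C(8,7)·!1 = 8·0 = 0
  i=8: C(8,8)·!0 = 1·1 = 1
Total = 25487.

25487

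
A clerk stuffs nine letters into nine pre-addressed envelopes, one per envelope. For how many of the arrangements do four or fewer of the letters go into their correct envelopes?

361541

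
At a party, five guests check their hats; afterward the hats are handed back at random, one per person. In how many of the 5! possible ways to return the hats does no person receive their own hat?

The subfactorial !5 = [5!/e] (nearest integer).
5! = 120, and 120/e ≈ 44.15, so !5 = 44.

44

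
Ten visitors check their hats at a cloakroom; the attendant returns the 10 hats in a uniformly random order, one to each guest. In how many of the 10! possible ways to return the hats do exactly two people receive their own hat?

667485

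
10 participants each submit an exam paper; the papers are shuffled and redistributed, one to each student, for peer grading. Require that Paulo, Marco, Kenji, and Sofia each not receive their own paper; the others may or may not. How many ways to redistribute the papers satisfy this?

2399760

Inclusion-exclusion on the 4 forbidden self-matches:
Σ_{j=0}^{4} (-1)^j C(4,j)(10-j)!
= C(4,0)·10! - C(4,1)·9! + C(4,2)·8! - C(4,3)·7! + C(4,4)·6!
= 3628800 - 1451520 + 241920 - 20160 + 720
= 2399760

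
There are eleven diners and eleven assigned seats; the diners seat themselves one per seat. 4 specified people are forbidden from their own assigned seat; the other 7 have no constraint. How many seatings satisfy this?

27422640

Let A_j be the event that the j-th constrained one is fixed. By inclusion-exclusion over the 4 events:
Σ_{j=0}^{4} (-1)^j C(4,j)(11-j)!
= C(4,0)·11! - C(4,1)·10! + C(4,2)·9! - C(4,3)·8! + C(4,4)·7!
= 39916800 - 14515200 + 2177280 - 161280 + 5040
= 27422640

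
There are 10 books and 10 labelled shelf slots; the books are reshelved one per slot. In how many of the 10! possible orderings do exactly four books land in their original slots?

55650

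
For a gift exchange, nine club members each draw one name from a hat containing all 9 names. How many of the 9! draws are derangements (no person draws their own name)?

Recurrence: !9 = 8·(!8 + !7).
!9 = 8·(14833 + 1854) = 8·16687 = 133496

133496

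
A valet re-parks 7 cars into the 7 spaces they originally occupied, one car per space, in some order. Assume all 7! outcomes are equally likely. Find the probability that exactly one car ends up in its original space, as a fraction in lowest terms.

53/144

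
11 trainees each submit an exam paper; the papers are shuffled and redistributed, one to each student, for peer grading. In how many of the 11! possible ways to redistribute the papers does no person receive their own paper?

!11 is the nearest integer to 11!/e.
11! = 39916800, and 39916800/e ≈ 14684570.08, so !11 = 14684570.

14684570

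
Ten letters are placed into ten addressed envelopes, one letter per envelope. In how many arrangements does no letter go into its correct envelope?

!10 is the nearest integer to 10!/e.
10! = 3628800, and 3628800/e ≈ 1334960.92, so !10 = 1334961.

1334961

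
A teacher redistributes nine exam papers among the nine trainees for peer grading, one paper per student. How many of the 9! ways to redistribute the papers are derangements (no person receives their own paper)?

133496

!9 = 9! · Σ_{k=0}^{9} (-1)^k/k!
= 9! - 9!/1! + 9!/2! - 9!/3! + 9!/4! - 9!/5! + 9!/6! - 9!/7! + 9!/8! - 9!/9!
= 362880 - 362880 + 181440 - 60480 + 15120 - 3024 + 504 - 72 + 9 - 1
= 133496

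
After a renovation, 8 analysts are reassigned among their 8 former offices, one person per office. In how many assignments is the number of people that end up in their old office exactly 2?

7420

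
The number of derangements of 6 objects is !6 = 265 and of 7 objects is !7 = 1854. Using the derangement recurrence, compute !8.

!8 = (8-1)·(!7 + !6) = 7·(1854 + 265) = 7·2119 = 14833.

14833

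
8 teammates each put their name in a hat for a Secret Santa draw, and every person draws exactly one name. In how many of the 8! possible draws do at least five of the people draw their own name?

141

Sum C(8,i)·!(8-i) for i = 5..8:
  i=5: C(8,5)·!3 = 56·2 = 112
  i=6: C(8,6)·!2 = 28·1 = 28
  i=7: C(8,7)·!1 = 8·0 = 0
  i=8: C(8,8)·!0 = 1·1 = 1
Total = 141.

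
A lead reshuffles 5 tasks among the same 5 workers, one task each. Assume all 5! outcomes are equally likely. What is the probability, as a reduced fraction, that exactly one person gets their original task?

3/8

Favorable outcomes: C(5,1)·!4 = 5·9 = 45.
Total outcomes: 5! = 120.
Probability = 45/120 = 3/8.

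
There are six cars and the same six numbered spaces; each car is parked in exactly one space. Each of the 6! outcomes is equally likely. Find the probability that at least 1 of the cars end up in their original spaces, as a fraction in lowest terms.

91/144

Favorable outcomes: Σ_{i≥1} C(6,i)·!(6-i) = 6·44 + 15·9 + 20·2 + 15·1 + 6·0 + 1·1 = 455.
Total outcomes: 6! = 720.
Probability = 455/720 = 91/144.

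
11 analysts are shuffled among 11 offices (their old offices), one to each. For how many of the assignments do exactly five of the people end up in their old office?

122430

Pick the 5 fixed positions: C(11,5) = 462 ways.
The other 6 form a derangement: !6 = 265.
Total: 462 × 265 = 122430.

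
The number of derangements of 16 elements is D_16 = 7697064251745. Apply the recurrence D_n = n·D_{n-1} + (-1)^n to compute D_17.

130850092279664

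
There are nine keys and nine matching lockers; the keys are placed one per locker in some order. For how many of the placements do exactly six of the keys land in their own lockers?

168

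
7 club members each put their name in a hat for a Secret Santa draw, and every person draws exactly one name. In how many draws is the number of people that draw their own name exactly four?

70

Pick the 4 fixed positions: C(7,4) = 35 ways.
The remaining 3 must be deranged: !3 = 2.
Total: 35 × 2 = 70.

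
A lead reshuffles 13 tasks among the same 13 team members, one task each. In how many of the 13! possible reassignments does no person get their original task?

The number of derangements of 13 is !13 = Σ_{k=0}^{13} (-1)^k·13!/k!
= 13! - 13!/1! + 13!/2! - 13!/3! + 13!/4! - 13!/5! + 13!/6! - 13!/7! + 13!/8! - 13!/9! + 13!/10! - 13!/11! + 13!/12! - 13!/13!
= 6227020800 - 6227020800 + 3113510400 - 1037836800 + 259459200 - 51891840 + 8648640 - 1235520 + 154440 - 17160 + 1716 - 156 + 13 - 1
= 2290792932

2290792932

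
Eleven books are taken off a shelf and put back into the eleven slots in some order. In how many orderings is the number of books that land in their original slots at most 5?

# with exactly i fixed is C(11,i)·!(11-i); sum over i=0..5:
  i=0: C(11,0)·!11 = 1·14684570 = 14684570
  i=1: C(11,1)·!10 = 11·1334961 = 14684571
  i=2: C(11,2)·!9 = 55·133496 = 7342280
  i=3: C(11,3)·!8 = 165·14833 = 2447445
  i=4: C(11,4)·!7 = 330·1854 = 611820
  i=5: C(11,5)·!6 = 462·265 = 122430
Total = 39893116.

39893116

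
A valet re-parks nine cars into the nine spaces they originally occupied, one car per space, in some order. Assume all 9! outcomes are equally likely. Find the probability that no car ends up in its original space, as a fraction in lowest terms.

Favorable outcomes: !9 = 133496.
Total outcomes: 9! = 362880.
Probability = 133496/362880 = 16687/45360.

16687/45360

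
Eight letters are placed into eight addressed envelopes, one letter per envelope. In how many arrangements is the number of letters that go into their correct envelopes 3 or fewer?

39549

# with exactly i fixed is C(8,i)·!(8-i); sum over i=0..3:
  i=0: C(8,0)·!8 = 1·14833 = 14833
  i=1: C(8,1)·!7 = 8·1854 = 14832
  i=2: C(8,2)·!6 = 28·265 = 7420
  i=3: C(8,3)·!5 = 56·44 = 2464
Total = 39549.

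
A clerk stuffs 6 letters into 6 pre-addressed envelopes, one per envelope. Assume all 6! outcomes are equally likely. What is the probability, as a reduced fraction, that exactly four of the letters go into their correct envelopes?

1/48

Favorable outcomes: C(6,4)·!2 = 15·1 = 15.
Total outcomes: 6! = 720.
Probability = 15/720 = 1/48.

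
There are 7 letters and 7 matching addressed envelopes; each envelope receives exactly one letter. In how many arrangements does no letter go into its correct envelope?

1854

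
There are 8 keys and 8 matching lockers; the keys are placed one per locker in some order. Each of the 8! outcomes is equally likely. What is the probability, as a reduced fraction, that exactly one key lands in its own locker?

103/280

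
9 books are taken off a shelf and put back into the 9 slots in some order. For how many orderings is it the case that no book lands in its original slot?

!9 is the nearest integer to 9!/e.
9! = 362880, and 362880/e ≈ 133496.09, so !9 = 133496.

133496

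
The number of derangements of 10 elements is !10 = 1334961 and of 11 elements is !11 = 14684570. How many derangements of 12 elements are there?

176214841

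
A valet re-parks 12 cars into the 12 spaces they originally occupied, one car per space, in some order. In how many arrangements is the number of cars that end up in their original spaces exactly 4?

Choose which 4 of the 12 are fixed: C(12,4) = 495.
The other 8 form a derangement: !8 = 14833.
Total: 495 × 14833 = 7342335.

7342335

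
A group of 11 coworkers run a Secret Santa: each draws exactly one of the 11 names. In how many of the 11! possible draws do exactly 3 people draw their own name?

Choose which 3 of the 11 are fixed: C(11,3) = 165.
The remaining 8 must be deranged: !8 = 14833.
Total: 165 × 14833 = 2447445.

2447445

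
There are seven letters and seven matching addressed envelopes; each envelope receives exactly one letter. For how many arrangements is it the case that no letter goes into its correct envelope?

Use !n = (n-1)(!(n-1) + !(n-2)).
!7 = 6·(265 + 44) = 6·309 = 1854

1854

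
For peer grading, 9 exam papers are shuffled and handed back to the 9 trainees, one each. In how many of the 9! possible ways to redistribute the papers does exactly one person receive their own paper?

Choose which one of the 9 is fixed: C(9,1) = 9.
The other 8 form a derangement: !8 = 14833.
Total: 9 × 14833 = 133497.

133497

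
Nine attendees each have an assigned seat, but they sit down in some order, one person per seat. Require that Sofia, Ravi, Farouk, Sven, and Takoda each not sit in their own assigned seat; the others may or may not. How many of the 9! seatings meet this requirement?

205056

Let A_j be the event that the j-th constrained one is fixed. By inclusion-exclusion over the 5 events:
Σ_{j=0}^{5} (-1)^j C(5,j)(9-j)!
= C(5,0)·9! - C(5,1)·8! + C(5,2)·7! - C(5,3)·6! + C(5,4)·5! - C(5,5)·4!
= 362880 - 201600 + 50400 - 7200 + 600 - 24
= 205056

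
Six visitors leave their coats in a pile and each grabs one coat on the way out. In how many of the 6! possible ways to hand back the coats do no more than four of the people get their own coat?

719

# with exactly i fixed is C(6,i)·!(6-i); sum over i=0..4:
  i=0: C(6,0)·!6 = 1·265 = 265
  i=1: C(6,1)·!5 = 6·44 = 264
  i=2: C(6,2)·!4 = 15·9 = 135
  i=3: C(6,3)·!3 = 20·2 = 40
  i=4: C(6,4)·!2 = 15·1 = 15
Total = 719.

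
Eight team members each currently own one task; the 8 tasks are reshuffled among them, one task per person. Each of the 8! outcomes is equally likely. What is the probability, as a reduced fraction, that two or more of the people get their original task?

2131/8064

Favorable outcomes: Σ_{i≥2} C(8,i)·!(8-i) = 28·265 + 56·44 + 70·9 + 56·2 + 28·1 + 8·0 + 1·1 = 10655.
Total outcomes: 8! = 40320.
Probability = 10655/40320 = 2131/8064.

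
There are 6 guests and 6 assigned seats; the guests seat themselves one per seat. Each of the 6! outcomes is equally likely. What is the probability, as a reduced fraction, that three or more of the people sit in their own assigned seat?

7/90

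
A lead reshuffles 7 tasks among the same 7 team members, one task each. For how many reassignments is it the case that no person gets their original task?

1854

The subfactorial !7 = [7!/e] (nearest integer).
7! = 5040, and 5040/e ≈ 1854.11, so !7 = 1854.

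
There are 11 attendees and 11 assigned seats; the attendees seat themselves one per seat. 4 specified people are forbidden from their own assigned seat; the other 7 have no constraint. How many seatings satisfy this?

27422640

Let A_j be the event that the j-th constrained one is fixed. By inclusion-exclusion over the 4 events:
Σ_{j=0}^{4} (-1)^j C(4,j)(11-j)!
= C(4,0)·11! - C(4,1)·10! + C(4,2)·9! - C(4,3)·8! + C(4,4)·7!
= 39916800 - 14515200 + 2177280 - 161280 + 5040
= 27422640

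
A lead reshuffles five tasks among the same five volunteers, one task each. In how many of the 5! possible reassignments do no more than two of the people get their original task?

Sum C(5,i)·!(5-i) for i = 0..2:
  i=0: C(5,0)·!5 = 1·44 = 44
  i=1: C(5,1)·!4 = 5·9 = 45
  i=2: C(5,2)·!3 = 10·2 = 20
Total = 109.

109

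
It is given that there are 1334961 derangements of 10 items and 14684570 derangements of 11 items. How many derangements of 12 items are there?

176214841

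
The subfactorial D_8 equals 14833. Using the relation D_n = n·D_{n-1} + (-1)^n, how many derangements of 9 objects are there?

133496

D_9 = 9·14833 - 1 = 133496.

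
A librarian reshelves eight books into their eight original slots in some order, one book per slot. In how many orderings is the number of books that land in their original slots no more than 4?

Sum C(8,i)·!(8-i) for i = 0..4:
  i=0: C(8,0)·!8 = 1·14833 = 14833
  i=1: C(8,1)·!7 = 8·1854 = 14832
  i=2: C(8,2)·!6 = 28·265 = 7420
  i=3: C(8,3)·!5 = 56·44 = 2464
  i=4: C(8,4)·!4 = 70·9 = 630
Total = 40179.

40179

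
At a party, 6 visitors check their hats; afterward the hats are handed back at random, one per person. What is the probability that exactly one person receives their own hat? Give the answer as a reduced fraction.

Favorable outcomes: C(6,1)·!5 = 6·44 = 264.
Total outcomes: 6! = 720.
Probability = 264/720 = 11/30.

11/30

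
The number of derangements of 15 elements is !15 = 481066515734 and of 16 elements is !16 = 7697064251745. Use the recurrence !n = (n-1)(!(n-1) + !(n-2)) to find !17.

130850092279664

!17 = (17-1)·(!16 + !15) = 16·(7697064251745 + 481066515734) = 16·8178130767479 = 130850092279664.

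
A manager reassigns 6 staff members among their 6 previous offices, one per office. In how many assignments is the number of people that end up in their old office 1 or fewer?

# with exactly i fixed is C(6,i)·!(6-i); sum over i=0..1:
  i=0: C(6,0)·!6 = 1·265 = 265
  i=1: C(6,1)·!5 = 6·44 = 264
Total = 529.

529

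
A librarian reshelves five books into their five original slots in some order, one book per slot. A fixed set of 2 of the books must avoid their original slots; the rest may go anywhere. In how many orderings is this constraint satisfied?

Inclusion-exclusion on the 2 forbidden self-matches:
Σ_{j=0}^{2} (-1)^j C(2,j)(5-j)!
= C(2,0)·5! - C(2,1)·4! + C(2,2)·3!
= 120 - 48 + 6
= 78

78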